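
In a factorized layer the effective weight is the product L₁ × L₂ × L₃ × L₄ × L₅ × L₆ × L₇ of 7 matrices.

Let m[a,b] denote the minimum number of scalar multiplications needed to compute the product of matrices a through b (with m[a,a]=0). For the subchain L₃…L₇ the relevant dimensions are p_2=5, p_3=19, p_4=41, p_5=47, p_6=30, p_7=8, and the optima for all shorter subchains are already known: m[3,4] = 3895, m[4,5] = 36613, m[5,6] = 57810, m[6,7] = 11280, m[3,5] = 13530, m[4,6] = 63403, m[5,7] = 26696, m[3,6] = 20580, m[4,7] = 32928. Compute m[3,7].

21780

m[3,7] = min over k∈[3,6] of m[3,k]+m[k+1,7]+p_{2}·p_k·p_{7}.
k=3: 0 + 32928 + 5·19·8 = 33688; k=4: 3895 + 26696 + 5·41·8 = 32231; k=5: 13530 + 11280 + 5·47·8 = 26690; k=6: 20580 + 0 + 5·30·8 = 21780.
Minimum: 21780 at k=6.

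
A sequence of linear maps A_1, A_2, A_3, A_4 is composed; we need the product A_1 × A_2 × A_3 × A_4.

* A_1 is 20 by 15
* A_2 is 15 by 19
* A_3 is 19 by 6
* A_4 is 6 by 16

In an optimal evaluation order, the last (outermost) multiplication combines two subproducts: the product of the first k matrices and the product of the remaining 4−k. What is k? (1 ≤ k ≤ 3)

3

Adjacent pairs: A_1A_2 = 20·15·19 = 5700; A_2A_3 = 15·19·6 = 1710; A_3A_4 = 19·6·16 = 1824.
Length 3: A_1..A_3: k=1: 0+1710+20·15·6=3510; k=2: 5700+0+20·19·6=7980 → min 3510 | A_2..A_4: k=2: 0+1824+15·19·16=6384; k=3: 1710+0+15·6·16=3150 → min 3150.
Top-level splits: k=1: (A_1..A_1)·(A_2..A_4) → 0+3150+20·15·16 = 7950; k=2: (A_1..A_2)·(A_3..A_4) → 5700+1824+20·19·16 = 13604; k=3: (A_1..A_3)·(A_4..A_4) → 3510+0+20·6·16 = 5430.
Best split is after A_3, i.e. k = 3.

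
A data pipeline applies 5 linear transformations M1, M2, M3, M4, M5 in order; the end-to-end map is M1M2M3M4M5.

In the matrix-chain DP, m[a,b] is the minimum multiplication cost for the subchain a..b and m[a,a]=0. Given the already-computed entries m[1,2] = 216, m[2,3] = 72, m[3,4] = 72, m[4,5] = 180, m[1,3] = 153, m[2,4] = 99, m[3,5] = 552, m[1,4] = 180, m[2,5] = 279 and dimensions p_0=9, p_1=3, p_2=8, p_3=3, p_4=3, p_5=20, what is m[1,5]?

720

m[1,5] = min over k∈[1,4] of m[1,k]+m[k+1,5]+p_{0}·p_k·p_{5}.
k=1: 0 + 279 + 9·3·20 = 819; k=2: 216 + 552 + 9·8·20 = 2208; k=3: 153 + 180 + 9·3·20 = 873; k=4: 180 + 0 + 9·3·20 = 720.
Minimum: 720 at k=4.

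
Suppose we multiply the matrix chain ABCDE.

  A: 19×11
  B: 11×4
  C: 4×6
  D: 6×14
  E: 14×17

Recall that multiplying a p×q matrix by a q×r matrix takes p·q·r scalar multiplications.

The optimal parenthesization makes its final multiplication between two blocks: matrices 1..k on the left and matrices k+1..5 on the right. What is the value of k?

Adjacent pairs: AB = 19·11·4 = 836; BC = 11·4·6 = 264; CD = 4·6·14 = 336; DE = 6·14·17 = 1428.
Length 3: A..C: k=1: 0+264+19·11·6=1518; k=2: 836+0+19·4·6=1292 → min 1292 | B..D: k=2: 0+336+11·4·14=952; k=3: 264+0+11·6·14=1188 → min 952 | C..E: k=3: 0+1428+4·6·17=1836; k=4: 336+0+4·14·17=1288 → min 1288.
Length 4: A..D: k=1: 0+952+19·11·14=3878; k=2: 836+336+19·4·14=2236; k=3: 1292+0+19·6·14=2888 → min 2236 | B..E: k=2: 0+1288+11·4·17=2036; k=3: 264+1428+11·6·17=2814; k=4: 952+0+11·14·17=3570 → min 2036.
Top-level splits: k=1: (A..A)·(B..E) → 0+2036+19·11·17 = 5589; k=2: (A..B)·(C..E) → 836+1288+19·4·17 = 3416; k=3: (A..C)·(D..E) → 1292+1428+19·6·17 = 4658; k=4: (A..D)·(E..E) → 2236+0+19·14·17 = 6758.
Best split is after B, i.e. k = 2.

2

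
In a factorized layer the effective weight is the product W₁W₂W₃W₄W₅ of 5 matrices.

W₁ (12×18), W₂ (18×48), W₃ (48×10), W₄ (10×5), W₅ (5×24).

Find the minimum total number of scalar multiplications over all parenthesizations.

Adjacent pairs: W₁W₂ = 12·18·48 = 10368; W₂W₃ = 18·48·10 = 8640; W₃W₄ = 48·10·5 = 2400; W₄W₅ = 10·5·24 = 1200.
Length 3: W₁..W₃: k=1: 0+8640+12·18·10=10800; k=2: 10368+0+12·48·10=16128 → min 10800 | W₂..W₄: k=2: 0+2400+18·48·5=6720; k=3: 8640+0+18·10·5=9540 → min 6720 | W₃..W₅: k=3: 0+1200+48·10·24=12720; k=4: 2400+0+48·5·24=8160 → min 8160.
Length 4: W₁..W₄: k=1: 0+6720+12·18·5=7800; k=2: 10368+2400+12·48·5=15648; k=3: 10800+0+12·10·5=11400 → min 7800 | W₂..W₅: k=2: 0+8160+18·48·24=28896; k=3: 8640+1200+18·10·24=14160; k=4: 6720+0+18·5·24=8880 → min 8880.
Length 5: W₁..W₅: k=1: 0+8880+12·18·24=14064; k=2: 10368+8160+12·48·24=32352; k=3: 10800+1200+12·10·24=14880; k=4: 7800+0+12·5·24=9240 → min 9240.
Optimal order: ((W₁(W₂(W₃W₄)))W₅) with cost 9240.

9240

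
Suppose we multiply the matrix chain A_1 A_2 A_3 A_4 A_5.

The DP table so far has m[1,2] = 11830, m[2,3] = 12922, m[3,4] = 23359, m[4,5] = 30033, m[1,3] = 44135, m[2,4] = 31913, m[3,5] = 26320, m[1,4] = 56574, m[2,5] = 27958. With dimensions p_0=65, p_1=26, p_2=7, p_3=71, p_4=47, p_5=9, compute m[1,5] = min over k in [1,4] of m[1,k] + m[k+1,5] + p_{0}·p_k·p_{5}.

m[1,5] = min over k∈[1,4] of m[1,k]+m[k+1,5]+p_{0}·p_k·p_{5}.
k=1: 0 + 27958 + 65·26·9 = 43168; k=2: 11830 + 26320 + 65·7·9 = 42245; k=3: 44135 + 30033 + 65·71·9 = 115703; k=4: 56574 + 0 + 65·47·9 = 84069.
Minimum: 42245 at k=2.

42245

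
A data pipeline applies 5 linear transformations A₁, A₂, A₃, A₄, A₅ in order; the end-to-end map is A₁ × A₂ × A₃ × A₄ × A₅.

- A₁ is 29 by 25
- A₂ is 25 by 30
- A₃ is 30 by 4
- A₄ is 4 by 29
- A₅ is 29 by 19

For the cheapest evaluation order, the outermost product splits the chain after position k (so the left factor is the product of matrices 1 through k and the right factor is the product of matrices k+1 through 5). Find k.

3

Adjacent pairs: A₁A₂ = 29·25·30 = 21750; A₂A₃ = 25·30·4 = 3000; A₃A₄ = 30·4·29 = 3480; A₄A₅ = 4·29·19 = 2204.
Length 3: A₁..A₃: k=1: 0+3000+29·25·4=5900; k=2: 21750+0+29·30·4=25230 → min 5900 | A₂..A₄: k=2: 0+3480+25·30·29=25230; k=3: 3000+0+25·4·29=5900 → min 5900 | A₃..A₅: k=3: 0+2204+30·4·19=4484; k=4: 3480+0+30·29·19=20010 → min 4484.
Length 4: A₁..A₄: k=1: 0+5900+29·25·29=26925; k=2: 21750+3480+29·30·29=50460; k=3: 5900+0+29·4·29=9264 → min 9264 | A₂..A₅: k=2: 0+4484+25·30·19=18734; k=3: 3000+2204+25·4·19=7104; k=4: 5900+0+25·29·19=19675 → min 7104.
Top-level splits: k=1: (A₁..A₁)·(A₂..A₅) → 0+7104+29·25·19 = 20879; k=2: (A₁..A₂)·(A₃..A₅) → 21750+4484+29·30·19 = 42764; k=3: (A₁..A₃)·(A₄..A₅) → 5900+2204+29·4·19 = 10308; k=4: (A₁..A₄)·(A₅..A₅) → 9264+0+29·29·19 = 25243.
Best split is after A₃, i.e. k = 3.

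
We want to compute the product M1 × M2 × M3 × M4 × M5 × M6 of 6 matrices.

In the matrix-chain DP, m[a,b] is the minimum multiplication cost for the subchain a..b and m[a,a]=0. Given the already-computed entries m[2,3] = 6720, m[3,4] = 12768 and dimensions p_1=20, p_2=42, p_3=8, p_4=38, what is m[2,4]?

m[2,4] = min over k∈[2,3] of m[2,k]+m[k+1,4]+p_{1}·p_k·p_{4}.
k=2: 0 + 12768 + 20·42·38 = 44688; k=3: 6720 + 0 + 20·8·38 = 12800.
Minimum: 12800 at k=3.

12800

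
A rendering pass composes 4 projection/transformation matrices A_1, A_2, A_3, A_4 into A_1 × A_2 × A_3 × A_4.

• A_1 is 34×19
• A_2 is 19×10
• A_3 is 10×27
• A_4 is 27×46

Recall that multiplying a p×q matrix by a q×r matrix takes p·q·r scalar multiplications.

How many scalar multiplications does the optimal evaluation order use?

34520

Adjacent pairs: A_1A_2 = 34·19·10 = 6460; A_2A_3 = 19·10·27 = 5130; A_3A_4 = 10·27·46 = 12420.
Length 3: A_1..A_3: k=1: 0+5130+34·19·27=22572; k=2: 6460+0+34·10·27=15640 → min 15640 | A_2..A_4: k=2: 0+12420+19·10·46=21160; k=3: 5130+0+19·27·46=28728 → min 21160.
Length 4: A_1..A_4: k=1: 0+21160+34·19·46=50876; k=2: 6460+12420+34·10·46=34520; k=3: 15640+0+34·27·46=57868 → min 34520.
Optimal order: ((A_1 × A_2) × (A_3 × A_4)) with cost 34520.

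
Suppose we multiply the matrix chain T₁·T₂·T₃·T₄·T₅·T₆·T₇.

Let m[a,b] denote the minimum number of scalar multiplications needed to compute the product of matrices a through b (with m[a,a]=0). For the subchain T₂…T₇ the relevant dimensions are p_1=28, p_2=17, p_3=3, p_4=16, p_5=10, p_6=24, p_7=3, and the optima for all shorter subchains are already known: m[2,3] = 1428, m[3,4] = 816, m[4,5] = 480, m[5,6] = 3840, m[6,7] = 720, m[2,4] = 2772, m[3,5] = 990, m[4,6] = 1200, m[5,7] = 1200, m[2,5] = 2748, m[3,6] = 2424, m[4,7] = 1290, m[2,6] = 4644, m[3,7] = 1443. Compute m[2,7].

m[2,7] = min over k∈[2,6] of m[2,k]+m[k+1,7]+p_{1}·p_k·p_{7}.
k=2: 0 + 1443 + 28·17·3 = 2871; k=3: 1428 + 1290 + 28·3·3 = 2970; k=4: 2772 + 1200 + 28·16·3 = 5316; k=5: 2748 + 720 + 28·10·3 = 4308; k=6: 4644 + 0 + 28·24·3 = 6660.
Minimum: 2871 at k=2.

2871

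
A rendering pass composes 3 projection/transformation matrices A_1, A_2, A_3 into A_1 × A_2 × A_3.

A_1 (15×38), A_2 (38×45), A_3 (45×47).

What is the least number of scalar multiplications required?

Order (A_1 × (A_2 × A_3)): (A_2 × A_3): 38×45 by 45×47 → 38×47, cost 38·45·47 = 80370; (A_1 × (A_2 × A_3)): 15×38 by 38×47 → 15×47, cost 15·38·47 = 26790; cumulative 107160. Total 107160.
Order ((A_1 × A_2) × A_3): (A_1 × A_2): 15×38 by 38×45 → 15×45, cost 15·38·45 = 25650; ((A_1 × A_2) × A_3): 15×45 by 45×47 → 15×47, cost 15·45·47 = 31725; cumulative 57375. Total 57375.
Minimum: 57375.

57375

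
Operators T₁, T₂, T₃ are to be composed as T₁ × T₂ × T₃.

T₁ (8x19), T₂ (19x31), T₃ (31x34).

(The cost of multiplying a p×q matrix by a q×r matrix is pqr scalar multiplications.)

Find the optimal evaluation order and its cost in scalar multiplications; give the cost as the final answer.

(T₁ × (T₂ × T₃)): cost 25194.
((T₁ × T₂) × T₃): cost 13144.
Optimal: ((T₁ × T₂) × T₃) with cost 13144.

13144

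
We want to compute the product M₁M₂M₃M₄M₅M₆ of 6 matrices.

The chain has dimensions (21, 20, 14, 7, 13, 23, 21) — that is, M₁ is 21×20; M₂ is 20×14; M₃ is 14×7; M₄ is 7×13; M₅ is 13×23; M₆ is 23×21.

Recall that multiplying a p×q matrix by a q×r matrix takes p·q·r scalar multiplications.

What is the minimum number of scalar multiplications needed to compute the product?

13461

Adjacent pairs: M₁M₂ = 21·20·14 = 5880; M₂M₃ = 20·14·7 = 1960; M₃M₄ = 14·7·13 = 1274; M₄M₅ = 7·13·23 = 2093; M₅M₆ = 13·23·21 = 6279.
Length 3: M₁..M₃: k=1: 0+1960+21·20·7=4900; k=2: 5880+0+21·14·7=7938 → min 4900 | M₂..M₄: k=2: 0+1274+20·14·13=4914; k=3: 1960+0+20·7·13=3780 → min 3780 | M₃..M₅: k=3: 0+2093+14·7·23=4347; k=4: 1274+0+14·13·23=5460 → min 4347 | M₄..M₆: k=4: 0+6279+7·13·21=8190; k=5: 2093+0+7·23·21=5474 → min 5474.
Length 4: M₁..M₄: k=1: 0+3780+21·20·13=9240; k=2: 5880+1274+21·14·13=10976; k=3: 4900+0+21·7·13=6811 → min 6811 | M₂..M₅: k=2: 0+4347+20·14·23=10787; k=3: 1960+2093+20·7·23=7273; k=4: 3780+0+20·13·23=9760 → min 7273 | M₃..M₆: k=3: 0+5474+14·7·21=7532; k=4: 1274+6279+14·13·21=11375; k=5: 4347+0+14·23·21=11109 → min 7532.
Length 5: M₁..M₅: k=1: 0+7273+21·20·23=16933; k=2: 5880+4347+21·14·23=16989; k=3: 4900+2093+21·7·23=10374; k=4: 6811+0+21·13·23=13090 → min 10374 | M₂..M₆: k=2: 0+7532+20·14·21=13412; k=3: 1960+5474+20·7·21=10374; k=4: 3780+6279+20·13·21=15519; k=5: 7273+0+20·23·21=16933 → min 10374.
Length 6: M₁..M₆: k=1: 0+10374+21·20·21=19194; k=2: 5880+7532+21·14·21=19586; k=3: 4900+5474+21·7·21=13461; k=4: 6811+6279+21·13·21=18823; k=5: 10374+0+21·23·21=20517 → min 13461.
Optimal order: ((M₁(M₂M₃))((M₄M₅)M₆)) with cost 13461.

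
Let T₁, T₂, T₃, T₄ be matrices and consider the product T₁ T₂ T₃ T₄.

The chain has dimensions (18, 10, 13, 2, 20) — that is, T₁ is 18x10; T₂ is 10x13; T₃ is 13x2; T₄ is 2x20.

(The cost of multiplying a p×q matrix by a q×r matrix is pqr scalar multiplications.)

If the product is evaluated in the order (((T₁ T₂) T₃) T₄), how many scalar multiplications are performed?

(T₁ T₂): 18×10 by 10×13 → 18×13, cost 18·10·13 = 2340
((T₁ T₂) T₃): 18×13 by 13×2 → 18×2, cost 18·13·2 = 468; cumulative 2808
(((T₁ T₂) T₃) T₄): 18×2 by 2×20 → 18×20, cost 18·2·20 = 720; cumulative 3528
Total: 3528 scalar multiplications.

3528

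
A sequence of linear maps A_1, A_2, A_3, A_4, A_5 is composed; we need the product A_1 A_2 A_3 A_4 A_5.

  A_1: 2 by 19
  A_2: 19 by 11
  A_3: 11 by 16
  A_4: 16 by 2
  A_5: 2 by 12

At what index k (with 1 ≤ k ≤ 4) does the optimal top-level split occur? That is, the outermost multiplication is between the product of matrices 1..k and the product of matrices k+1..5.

4

Adjacent pairs: A_1A_2 = 2·19·11 = 418; A_2A_3 = 19·11·16 = 3344; A_3A_4 = 11·16·2 = 352; A_4A_5 = 16·2·12 = 384.
Length 3: A_1..A_3: k=1: 0+3344+2·19·16=3952; k=2: 418+0+2·11·16=770 → min 770 | A_2..A_4: k=2: 0+352+19·11·2=770; k=3: 3344+0+19·16·2=3952 → min 770 | A_3..A_5: k=3: 0+384+11·16·12=2496; k=4: 352+0+11·2·12=616 → min 616.
Length 4: A_1..A_4: k=1: 0+770+2·19·2=846; k=2: 418+352+2·11·2=814; k=3: 770+0+2·16·2=834 → min 814 | A_2..A_5: k=2: 0+616+19·11·12=3124; k=3: 3344+384+19·16·12=7376; k=4: 770+0+19·2·12=1226 → min 1226.
Top-level splits: k=1: (A_1..A_1)·(A_2..A_5) → 0+1226+2·19·12 = 1682; k=2: (A_1..A_2)·(A_3..A_5) → 418+616+2·11·12 = 1298; k=3: (A_1..A_3)·(A_4..A_5) → 770+384+2·16·12 = 1538; k=4: (A_1..A_4)·(A_5..A_5) → 814+0+2·2·12 = 862.
Best split is after A_4, i.e. k = 4.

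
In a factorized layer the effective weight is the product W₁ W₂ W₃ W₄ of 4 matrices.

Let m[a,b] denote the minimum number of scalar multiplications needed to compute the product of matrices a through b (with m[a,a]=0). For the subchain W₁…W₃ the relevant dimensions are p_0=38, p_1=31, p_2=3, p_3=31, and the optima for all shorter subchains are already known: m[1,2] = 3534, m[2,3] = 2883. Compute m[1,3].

7068

m[1,3] = min over k∈[1,2] of m[1,k]+m[k+1,3]+p_{0}·p_k·p_{3}.
k=1: 0 + 2883 + 38·31·31 = 39401; k=2: 3534 + 0 + 38·3·31 = 7068.
Minimum: 7068 at k=2.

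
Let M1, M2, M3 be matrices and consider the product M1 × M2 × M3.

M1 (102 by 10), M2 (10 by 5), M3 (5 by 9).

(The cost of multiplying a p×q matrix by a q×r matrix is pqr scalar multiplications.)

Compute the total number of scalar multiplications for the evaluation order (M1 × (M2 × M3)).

(M2 × M3): 10×5 by 5×9 → 10×9, cost 10·5·9 = 450
(M1 × (M2 × M3)): 102×10 by 10×9 → 102×9, cost 102·10·9 = 9180; cumulative 9630
Total: 9630 scalar multiplications.

9630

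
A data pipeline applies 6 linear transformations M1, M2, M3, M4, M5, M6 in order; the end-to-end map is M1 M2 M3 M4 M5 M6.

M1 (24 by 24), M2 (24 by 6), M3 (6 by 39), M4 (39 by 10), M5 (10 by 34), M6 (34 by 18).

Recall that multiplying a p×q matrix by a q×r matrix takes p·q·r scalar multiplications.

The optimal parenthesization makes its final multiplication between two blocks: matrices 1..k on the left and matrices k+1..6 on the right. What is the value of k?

Adjacent pairs: M1M2 = 24·24·6 = 3456; M2M3 = 24·6·39 = 5616; M3M4 = 6·39·10 = 2340; M4M5 = 39·10·34 = 13260; M5M6 = 10·34·18 = 6120.
Length 3: M1..M3: k=1: 0+5616+24·24·39=28080; k=2: 3456+0+24·6·39=9072 → min 9072 | M2..M4: k=2: 0+2340+24·6·10=3780; k=3: 5616+0+24·39·10=14976 → min 3780 | M3..M5: k=3: 0+13260+6·39·34=21216; k=4: 2340+0+6·10·34=4380 → min 4380 | M4..M6: k=4: 0+6120+39·10·18=13140; k=5: 13260+0+39·34·18=37128 → min 13140.
Length 4: M1..M4: k=1: 0+3780+24·24·10=9540; k=2: 3456+2340+24·6·10=7236; k=3: 9072+0+24·39·10=18432 → min 7236 | M2..M5: k=2: 0+4380+24·6·34=9276; k=3: 5616+13260+24·39·34=50700; k=4: 3780+0+24·10·34=11940 → min 9276 | M3..M6: k=3: 0+13140+6·39·18=17352; k=4: 2340+6120+6·10·18=9540; k=5: 4380+0+6·34·18=8052 → min 8052.
Length 5: M1..M5: k=1: 0+9276+24·24·34=28860; k=2: 3456+4380+24·6·34=12732; k=3: 9072+13260+24·39·34=54156; k=4: 7236+0+24·10·34=15396 → min 12732 | M2..M6: k=2: 0+8052+24·6·18=10644; k=3: 5616+13140+24·39·18=35604; k=4: 3780+6120+24·10·18=14220; k=5: 9276+0+24·34·18=23964 → min 10644.
Top-level splits: k=1: (M1..M1)·(M2..M6) → 0+10644+24·24·18 = 21012; k=2: (M1..M2)·(M3..M6) → 3456+8052+24·6·18 = 14100; k=3: (M1..M3)·(M4..M6) → 9072+13140+24·39·18 = 39060; k=4: (M1..M4)·(M5..M6) → 7236+6120+24·10·18 = 17676; k=5: (M1..M5)·(M6..M6) → 12732+0+24·34·18 = 27420.
Best split is after M2, i.e. k = 2.

2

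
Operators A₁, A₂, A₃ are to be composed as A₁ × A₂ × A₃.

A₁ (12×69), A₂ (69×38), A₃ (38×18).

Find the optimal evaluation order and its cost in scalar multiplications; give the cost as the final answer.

39672

(A₁ × (A₂ × A₃)): cost 62100.
((A₁ × A₂) × A₃): cost 39672.
Optimal: ((A₁ × A₂) × A₃) with cost 39672.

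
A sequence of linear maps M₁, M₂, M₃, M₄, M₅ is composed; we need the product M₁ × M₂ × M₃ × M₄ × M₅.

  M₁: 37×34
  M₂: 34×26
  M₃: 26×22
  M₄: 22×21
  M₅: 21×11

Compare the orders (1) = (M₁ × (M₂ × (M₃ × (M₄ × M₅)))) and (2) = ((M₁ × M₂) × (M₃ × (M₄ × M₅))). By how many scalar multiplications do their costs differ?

19728

Order (1) = (M₁ × (M₂ × (M₃ × (M₄ × M₅)))): (M₄ × M₅): 22×21 by 21×11 → 22×11, cost 22·21·11 = 5082; (M₃ × (M₄ × M₅)): 26×22 by 22×11 → 26×11, cost 26·22·11 = 6292; cumulative 11374; (M₂ × (M₃ × (M₄ × M₅))): 34×26 by 26×11 → 34×11, cost 34·26·11 = 9724; cumulative 21098; (M₁ × (M₂ × (M₃ × (M₄ × M₅)))): 37×34 by 34×11 → 37×11, cost 37·34·11 = 13838; cumulative 34936. Total 34936.
Order (2) = ((M₁ × M₂) × (M₃ × (M₄ × M₅))): (M₁ × M₂): 37×34 by 34×26 → 37×26, cost 37·34·26 = 32708; (M₄ × M₅): 22×21 by 21×11 → 22×11, cost 22·21·11 = 5082; (M₃ × (M₄ × M₅)): 26×22 by 22×11 → 26×11, cost 26·22·11 = 6292; cumulative 11374; ((M₁ × M₂) × (M₃ × (M₄ × M₅))): 37×26 by 26×11 → 37×11, cost 37·26·11 = 10582; cumulative 54664. Total 54664.
Difference: |34936 − 54664| = 19728.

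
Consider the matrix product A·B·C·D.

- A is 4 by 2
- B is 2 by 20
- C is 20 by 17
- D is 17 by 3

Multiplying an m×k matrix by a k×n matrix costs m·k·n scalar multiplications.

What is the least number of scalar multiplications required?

Adjacent pairs: AB = 4·2·20 = 160; BC = 2·20·17 = 680; CD = 20·17·3 = 1020.
Length 3: A..C: k=1: 0+680+4·2·17=816; k=2: 160+0+4·20·17=1520 → min 816 | B..D: k=2: 0+1020+2·20·3=1140; k=3: 680+0+2·17·3=782 → min 782.
Length 4: A..D: k=1: 0+782+4·2·3=806; k=2: 160+1020+4·20·3=1420; k=3: 816+0+4·17·3=1020 → min 806.
Optimal order: (A·((B·C)·D)) with cost 806.

806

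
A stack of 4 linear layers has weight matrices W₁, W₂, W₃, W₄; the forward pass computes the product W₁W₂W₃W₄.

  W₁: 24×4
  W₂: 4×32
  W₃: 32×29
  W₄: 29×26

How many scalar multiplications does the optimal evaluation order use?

9224

Adjacent pairs: W₁W₂ = 24·4·32 = 3072; W₂W₃ = 4·32·29 = 3712; W₃W₄ = 32·29·26 = 24128.
Length 3: W₁..W₃: k=1: 0+3712+24·4·29=6496; k=2: 3072+0+24·32·29=25344 → min 6496 | W₂..W₄: k=2: 0+24128+4·32·26=27456; k=3: 3712+0+4·29·26=6728 → min 6728.
Length 4: W₁..W₄: k=1: 0+6728+24·4·26=9224; k=2: 3072+24128+24·32·26=47168; k=3: 6496+0+24·29·26=24592 → min 9224.
Optimal order: (W₁((W₂W₃)W₄)) with cost 9224.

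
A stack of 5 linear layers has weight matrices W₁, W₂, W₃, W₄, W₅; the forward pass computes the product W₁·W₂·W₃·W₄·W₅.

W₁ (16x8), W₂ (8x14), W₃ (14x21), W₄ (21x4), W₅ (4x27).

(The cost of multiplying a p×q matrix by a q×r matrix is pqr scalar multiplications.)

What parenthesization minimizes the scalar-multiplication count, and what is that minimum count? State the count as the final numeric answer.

Adjacent pairs: W₁W₂ = 16·8·14 = 1792; W₂W₃ = 8·14·21 = 2352; W₃W₄ = 14·21·4 = 1176; W₄W₅ = 21·4·27 = 2268.
Length 3: W₁..W₃: k=1: 0+2352+16·8·21=5040; k=2: 1792+0+16·14·21=6496 → min 5040 | W₂..W₄: k=2: 0+1176+8·14·4=1624; k=3: 2352+0+8·21·4=3024 → min 1624 | W₃..W₅: k=3: 0+2268+14·21·27=10206; k=4: 1176+0+14·4·27=2688 → min 2688.
Length 4: W₁..W₄: k=1: 0+1624+16·8·4=2136; k=2: 1792+1176+16·14·4=3864; k=3: 5040+0+16·21·4=6384 → min 2136 | W₂..W₅: k=2: 0+2688+8·14·27=5712; k=3: 2352+2268+8·21·27=9156; k=4: 1624+0+8·4·27=2488 → min 2488.
Length 5: W₁..W₅: k=1: 0+2488+16·8·27=5944; k=2: 1792+2688+16·14·27=10528; k=3: 5040+2268+16·21·27=16380; k=4: 2136+0+16·4·27=3864 → min 3864.
Optimal parenthesization: ((W₁·(W₂·(W₃·W₄)))·W₅) with cost 3864.

3864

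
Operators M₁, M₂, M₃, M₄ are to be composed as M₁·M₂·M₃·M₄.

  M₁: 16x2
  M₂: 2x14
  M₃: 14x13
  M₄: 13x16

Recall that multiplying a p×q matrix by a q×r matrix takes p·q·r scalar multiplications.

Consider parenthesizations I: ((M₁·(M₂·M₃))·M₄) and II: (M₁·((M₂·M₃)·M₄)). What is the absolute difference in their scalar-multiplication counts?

Order I = ((M₁·(M₂·M₃))·M₄): (M₂·M₃): 2×14 by 14×13 → 2×13, cost 2·14·13 = 364; (M₁·(M₂·M₃)): 16×2 by 2×13 → 16×13, cost 16·2·13 = 416; cumulative 780; ((M₁·(M₂·M₃))·M₄): 16×13 by 13×16 → 16×16, cost 16·13·16 = 3328; cumulative 4108. Total 4108.
Order II = (M₁·((M₂·M₃)·M₄)): (M₂·M₃): 2×14 by 14×13 → 2×13, cost 2·14·13 = 364; ((M₂·M₃)·M₄): 2×13 by 13×16 → 2×16, cost 2·13·16 = 416; cumulative 780; (M₁·((M₂·M₃)·M₄)): 16×2 by 2×16 → 16×16, cost 16·2·16 = 512; cumulative 1292. Total 1292.
Difference: |4108 − 1292| = 2816.

2816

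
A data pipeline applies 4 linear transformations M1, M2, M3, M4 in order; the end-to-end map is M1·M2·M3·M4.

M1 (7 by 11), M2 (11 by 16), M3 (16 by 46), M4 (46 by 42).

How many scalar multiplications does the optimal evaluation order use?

Adjacent pairs: M1M2 = 7·11·16 = 1232; M2M3 = 11·16·46 = 8096; M3M4 = 16·46·42 = 30912.
Length 3: M1..M3: k=1: 0+8096+7·11·46=11638; k=2: 1232+0+7·16·46=6384 → min 6384 | M2..M4: k=2: 0+30912+11·16·42=38304; k=3: 8096+0+11·46·42=29348 → min 29348.
Length 4: M1..M4: k=1: 0+29348+7·11·42=32582; k=2: 1232+30912+7·16·42=36848; k=3: 6384+0+7·46·42=19908 → min 19908.
Optimal order: (((M1·M2)·M3)·M4) with cost 19908.

19908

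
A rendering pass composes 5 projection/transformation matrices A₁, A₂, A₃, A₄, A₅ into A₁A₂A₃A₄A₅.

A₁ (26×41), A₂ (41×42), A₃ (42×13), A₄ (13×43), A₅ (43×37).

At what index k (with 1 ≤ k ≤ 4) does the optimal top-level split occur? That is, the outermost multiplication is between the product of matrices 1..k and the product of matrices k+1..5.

Adjacent pairs: A₁A₂ = 26·41·42 = 44772; A₂A₃ = 41·42·13 = 22386; A₃A₄ = 42·13·43 = 23478; A₄A₅ = 13·43·37 = 20683.
Length 3: A₁..A₃: k=1: 0+22386+26·41·13=36244; k=2: 44772+0+26·42·13=58968 → min 36244 | A₂..A₄: k=2: 0+23478+41·42·43=97524; k=3: 22386+0+41·13·43=45305 → min 45305 | A₃..A₅: k=3: 0+20683+42·13·37=40885; k=4: 23478+0+42·43·37=90300 → min 40885.
Length 4: A₁..A₄: k=1: 0+45305+26·41·43=91143; k=2: 44772+23478+26·42·43=115206; k=3: 36244+0+26·13·43=50778 → min 50778 | A₂..A₅: k=2: 0+40885+41·42·37=104599; k=3: 22386+20683+41·13·37=62790; k=4: 45305+0+41·43·37=110536 → min 62790.
Top-level splits: k=1: (A₁..A₁)·(A₂..A₅) → 0+62790+26·41·37 = 102232; k=2: (A₁..A₂)·(A₃..A₅) → 44772+40885+26·42·37 = 126061; k=3: (A₁..A₃)·(A₄..A₅) → 36244+20683+26·13·37 = 69433; k=4: (A₁..A₄)·(A₅..A₅) → 50778+0+26·43·37 = 92144.
Best split is after A₃, i.e. k = 3.

3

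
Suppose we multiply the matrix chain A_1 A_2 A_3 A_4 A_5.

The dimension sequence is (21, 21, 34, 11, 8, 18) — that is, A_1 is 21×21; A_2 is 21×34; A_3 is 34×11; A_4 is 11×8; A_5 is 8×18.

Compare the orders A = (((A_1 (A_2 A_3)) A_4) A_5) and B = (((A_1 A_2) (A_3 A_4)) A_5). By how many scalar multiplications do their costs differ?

9145

Order A = (((A_1 (A_2 A_3)) A_4) A_5): (A_2 A_3): 21×34 by 34×11 → 21×11, cost 21·34·11 = 7854; (A_1 (A_2 A_3)): 21×21 by 21×11 → 21×11, cost 21·21·11 = 4851; cumulative 12705; ((A_1 (A_2 A_3)) A_4): 21×11 by 11×8 → 21×8, cost 21·11·8 = 1848; cumulative 14553; (((A_1 (A_2 A_3)) A_4) A_5): 21×8 by 8×18 → 21×18, cost 21·8·18 = 3024; cumulative 17577. Total 17577.
Order B = (((A_1 A_2) (A_3 A_4)) A_5): (A_1 A_2): 21×21 by 21×34 → 21×34, cost 21·21·34 = 14994; (A_3 A_4): 34×11 by 11×8 → 34×8, cost 34·11·8 = 2992; ((A_1 A_2) (A_3 A_4)): 21×34 by 34×8 → 21×8, cost 21·34·8 = 5712; cumulative 23698; (((A_1 A_2) (A_3 A_4)) A_5): 21×8 by 8×18 → 21×18, cost 21·8·18 = 3024; cumulative 26722. Total 26722.
Difference: |17577 − 26722| = 9145.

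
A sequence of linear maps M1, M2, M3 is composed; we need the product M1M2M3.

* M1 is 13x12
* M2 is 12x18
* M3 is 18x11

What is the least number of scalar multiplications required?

Order (M1(M2M3)): (M2M3): 12×18 by 18×11 → 12×11, cost 12·18·11 = 2376; (M1(M2M3)): 13×12 by 12×11 → 13×11, cost 13·12·11 = 1716; cumulative 4092. Total 4092.
Order ((M1M2)M3): (M1M2): 13×12 by 12×18 → 13×18, cost 13·12·18 = 2808; ((M1M2)M3): 13×18 by 18×11 → 13×11, cost 13·18·11 = 2574; cumulative 5382. Total 5382.
Minimum: 4092.

4092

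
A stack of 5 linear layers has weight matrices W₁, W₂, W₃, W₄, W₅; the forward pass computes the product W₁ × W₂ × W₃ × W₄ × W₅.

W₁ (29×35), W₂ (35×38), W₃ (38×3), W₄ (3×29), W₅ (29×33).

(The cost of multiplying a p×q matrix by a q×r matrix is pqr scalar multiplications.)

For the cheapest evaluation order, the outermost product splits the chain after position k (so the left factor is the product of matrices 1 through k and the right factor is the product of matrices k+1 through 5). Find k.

Adjacent pairs: W₁W₂ = 29·35·38 = 38570; W₂W₃ = 35·38·3 = 3990; W₃W₄ = 38·3·29 = 3306; W₄W₅ = 3·29·33 = 2871.
Length 3: W₁..W₃: k=1: 0+3990+29·35·3=7035; k=2: 38570+0+29·38·3=41876 → min 7035 | W₂..W₄: k=2: 0+3306+35·38·29=41876; k=3: 3990+0+35·3·29=7035 → min 7035 | W₃..W₅: k=3: 0+2871+38·3·33=6633; k=4: 3306+0+38·29·33=39672 → min 6633.
Length 4: W₁..W₄: k=1: 0+7035+29·35·29=36470; k=2: 38570+3306+29·38·29=73834; k=3: 7035+0+29·3·29=9558 → min 9558 | W₂..W₅: k=2: 0+6633+35·38·33=50523; k=3: 3990+2871+35·3·33=10326; k=4: 7035+0+35·29·33=40530 → min 10326.
Top-level splits: k=1: (W₁..W₁)·(W₂..W₅) → 0+10326+29·35·33 = 43821; k=2: (W₁..W₂)·(W₃..W₅) → 38570+6633+29·38·33 = 81569; k=3: (W₁..W₃)·(W₄..W₅) → 7035+2871+29·3·33 = 12777; k=4: (W₁..W₄)·(W₅..W₅) → 9558+0+29·29·33 = 37311.
Best split is after W₃, i.e. k = 3.

3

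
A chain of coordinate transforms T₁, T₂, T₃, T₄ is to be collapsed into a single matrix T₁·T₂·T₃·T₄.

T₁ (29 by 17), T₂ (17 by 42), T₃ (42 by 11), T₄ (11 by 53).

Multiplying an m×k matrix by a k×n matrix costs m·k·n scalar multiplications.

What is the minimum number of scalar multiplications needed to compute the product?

Adjacent pairs: T₁T₂ = 29·17·42 = 20706; T₂T₃ = 17·42·11 = 7854; T₃T₄ = 42·11·53 = 24486.
Length 3: T₁..T₃: k=1: 0+7854+29·17·11=13277; k=2: 20706+0+29·42·11=34104 → min 13277 | T₂..T₄: k=2: 0+24486+17·42·53=62328; k=3: 7854+0+17·11·53=17765 → min 17765.
Length 4: T₁..T₄: k=1: 0+17765+29·17·53=43894; k=2: 20706+24486+29·42·53=109746; k=3: 13277+0+29·11·53=30184 → min 30184.
Optimal order: ((T₁·(T₂·T₃))·T₄) with cost 30184.

30184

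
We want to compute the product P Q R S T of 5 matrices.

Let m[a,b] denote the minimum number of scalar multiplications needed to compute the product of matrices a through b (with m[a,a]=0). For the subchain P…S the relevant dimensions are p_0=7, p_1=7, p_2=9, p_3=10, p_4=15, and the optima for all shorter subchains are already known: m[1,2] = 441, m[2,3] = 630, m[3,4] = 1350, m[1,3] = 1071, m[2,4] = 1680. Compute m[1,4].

2121

m[1,4] = min over k∈[1,3] of m[1,k]+m[k+1,4]+p_{0}·p_k·p_{4}.
k=1: 0 + 1680 + 7·7·15 = 2415; k=2: 441 + 1350 + 7·9·15 = 2736; k=3: 1071 + 0 + 7·10·15 = 2121.
Minimum: 2121 at k=3.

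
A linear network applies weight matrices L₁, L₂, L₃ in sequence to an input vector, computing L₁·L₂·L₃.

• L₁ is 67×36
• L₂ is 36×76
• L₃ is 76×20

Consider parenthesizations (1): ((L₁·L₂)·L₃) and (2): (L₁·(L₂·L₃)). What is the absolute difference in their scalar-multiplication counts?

Order (1) = ((L₁·L₂)·L₃): (L₁·L₂): 67×36 by 36×76 → 67×76, cost 67·36·76 = 183312; ((L₁·L₂)·L₃): 67×76 by 76×20 → 67×20, cost 67·76·20 = 101840; cumulative 285152. Total 285152.
Order (2) = (L₁·(L₂·L₃)): (L₂·L₃): 36×76 by 76×20 → 36×20, cost 36·76·20 = 54720; (L₁·(L₂·L₃)): 67×36 by 36×20 → 67×20, cost 67·36·20 = 48240; cumulative 102960. Total 102960.
Difference: |285152 − 102960| = 182192.

182192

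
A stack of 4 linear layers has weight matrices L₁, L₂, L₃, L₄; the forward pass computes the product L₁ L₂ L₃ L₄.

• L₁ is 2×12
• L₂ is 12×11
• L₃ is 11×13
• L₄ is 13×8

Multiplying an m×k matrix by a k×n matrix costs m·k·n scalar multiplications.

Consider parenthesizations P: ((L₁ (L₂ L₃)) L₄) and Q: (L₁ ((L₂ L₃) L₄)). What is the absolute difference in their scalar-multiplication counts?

Order P = ((L₁ (L₂ L₃)) L₄): (L₂ L₃): 12×11 by 11×13 → 12×13, cost 12·11·13 = 1716; (L₁ (L₂ L₃)): 2×12 by 12×13 → 2×13, cost 2·12·13 = 312; cumulative 2028; ((L₁ (L₂ L₃)) L₄): 2×13 by 13×8 → 2×8, cost 2·13·8 = 208; cumulative 2236. Total 2236.
Order Q = (L₁ ((L₂ L₃) L₄)): (L₂ L₃): 12×11 by 11×13 → 12×13, cost 12·11·13 = 1716; ((L₂ L₃) L₄): 12×13 by 13×8 → 12×8, cost 12·13·8 = 1248; cumulative 2964; (L₁ ((L₂ L₃) L₄)): 2×12 by 12×8 → 2×8, cost 2·12·8 = 192; cumulative 3156. Total 3156.
Difference: |2236 − 3156| = 920.

920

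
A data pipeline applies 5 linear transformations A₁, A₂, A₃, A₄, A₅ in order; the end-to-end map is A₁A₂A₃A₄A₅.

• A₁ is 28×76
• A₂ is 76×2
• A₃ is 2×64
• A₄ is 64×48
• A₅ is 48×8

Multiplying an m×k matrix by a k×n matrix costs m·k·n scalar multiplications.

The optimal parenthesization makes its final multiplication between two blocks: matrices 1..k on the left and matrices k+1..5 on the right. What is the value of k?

Adjacent pairs: A₁A₂ = 28·76·2 = 4256; A₂A₃ = 76·2·64 = 9728; A₃A₄ = 2·64·48 = 6144; A₄A₅ = 64·48·8 = 24576.
Length 3: A₁..A₃: k=1: 0+9728+28·76·64=145920; k=2: 4256+0+28·2·64=7840 → min 7840 | A₂..A₄: k=2: 0+6144+76·2·48=13440; k=3: 9728+0+76·64·48=243200 → min 13440 | A₃..A₅: k=3: 0+24576+2·64·8=25600; k=4: 6144+0+2·48·8=6912 → min 6912.
Length 4: A₁..A₄: k=1: 0+13440+28·76·48=115584; k=2: 4256+6144+28·2·48=13088; k=3: 7840+0+28·64·48=93856 → min 13088 | A₂..A₅: k=2: 0+6912+76·2·8=8128; k=3: 9728+24576+76·64·8=73216; k=4: 13440+0+76·48·8=42624 → min 8128.
Top-level splits: k=1: (A₁..A₁)·(A₂..A₅) → 0+8128+28·76·8 = 25152; k=2: (A₁..A₂)·(A₃..A₅) → 4256+6912+28·2·8 = 11616; k=3: (A₁..A₃)·(A₄..A₅) → 7840+24576+28·64·8 = 46752; k=4: (A₁..A₄)·(A₅..A₅) → 13088+0+28·48·8 = 23840.
Best split is after A₂, i.e. k = 2.

2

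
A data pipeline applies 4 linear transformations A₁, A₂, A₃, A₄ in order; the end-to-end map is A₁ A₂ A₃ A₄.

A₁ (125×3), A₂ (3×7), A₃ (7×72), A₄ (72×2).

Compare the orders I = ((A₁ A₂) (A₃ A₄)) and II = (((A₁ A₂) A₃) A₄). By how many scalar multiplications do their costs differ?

78242

Order I = ((A₁ A₂) (A₃ A₄)): (A₁ A₂): 125×3 by 3×7 → 125×7, cost 125·3·7 = 2625; (A₃ A₄): 7×72 by 72×2 → 7×2, cost 7·72·2 = 1008; ((A₁ A₂) (A₃ A₄)): 125×7 by 7×2 → 125×2, cost 125·7·2 = 1750; cumulative 5383. Total 5383.
Order II = (((A₁ A₂) A₃) A₄): (A₁ A₂): 125×3 by 3×7 → 125×7, cost 125·3·7 = 2625; ((A₁ A₂) A₃): 125×7 by 7×72 → 125×72, cost 125·7·72 = 63000; cumulative 65625; (((A₁ A₂) A₃) A₄): 125×72 by 72×2 → 125×2, cost 125·72·2 = 18000; cumulative 83625. Total 83625.
Difference: |5383 − 83625| = 78242.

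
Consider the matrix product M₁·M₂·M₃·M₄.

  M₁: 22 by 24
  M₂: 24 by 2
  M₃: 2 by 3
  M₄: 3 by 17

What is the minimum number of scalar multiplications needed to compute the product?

1906

Adjacent pairs: M₁M₂ = 22·24·2 = 1056; M₂M₃ = 24·2·3 = 144; M₃M₄ = 2·3·17 = 102.
Length 3: M₁..M₃: k=1: 0+144+22·24·3=1728; k=2: 1056+0+22·2·3=1188 → min 1188 | M₂..M₄: k=2: 0+102+24·2·17=918; k=3: 144+0+24·3·17=1368 → min 918.
Length 4: M₁..M₄: k=1: 0+918+22·24·17=9894; k=2: 1056+102+22·2·17=1906; k=3: 1188+0+22·3·17=2310 → min 1906.
Optimal order: ((M₁·M₂)·(M₃·M₄)) with cost 1906.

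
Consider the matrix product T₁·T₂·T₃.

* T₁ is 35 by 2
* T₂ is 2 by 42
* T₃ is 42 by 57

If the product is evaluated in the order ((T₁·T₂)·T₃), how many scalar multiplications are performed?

86730

(T₁·T₂): 35×2 by 2×42 → 35×42, cost 35·2·42 = 2940
((T₁·T₂)·T₃): 35×42 by 42×57 → 35×57, cost 35·42·57 = 83790; cumulative 86730
Total: 86730 scalar multiplications.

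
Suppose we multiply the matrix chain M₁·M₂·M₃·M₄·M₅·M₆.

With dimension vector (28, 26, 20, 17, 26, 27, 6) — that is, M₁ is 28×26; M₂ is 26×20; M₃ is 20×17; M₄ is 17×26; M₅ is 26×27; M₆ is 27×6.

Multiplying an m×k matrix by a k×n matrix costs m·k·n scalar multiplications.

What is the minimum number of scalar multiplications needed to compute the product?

Adjacent pairs: M₁M₂ = 28·26·20 = 14560; M₂M₃ = 26·20·17 = 8840; M₃M₄ = 20·17·26 = 8840; M₄M₅ = 17·26·27 = 11934; M₅M₆ = 26·27·6 = 4212.
Length 3: M₁..M₃: k=1: 0+8840+28·26·17=21216; k=2: 14560+0+28·20·17=24080 → min 21216 | M₂..M₄: k=2: 0+8840+26·20·26=22360; k=3: 8840+0+26·17·26=20332 → min 20332 | M₃..M₅: k=3: 0+11934+20·17·27=21114; k=4: 8840+0+20·26·27=22880 → min 21114 | M₄..M₆: k=4: 0+4212+17·26·6=6864; k=5: 11934+0+17·27·6=14688 → min 6864.
Length 4: M₁..M₄: k=1: 0+20332+28·26·26=39260; k=2: 14560+8840+28·20·26=37960; k=3: 21216+0+28·17·26=33592 → min 33592 | M₂..M₅: k=2: 0+21114+26·20·27=35154; k=3: 8840+11934+26·17·27=32708; k=4: 20332+0+26·26·27=38584 → min 32708 | M₃..M₆: k=3: 0+6864+20·17·6=8904; k=4: 8840+4212+20·26·6=16172; k=5: 21114+0+20·27·6=24354 → min 8904.
Length 5: M₁..M₅: k=1: 0+32708+28·26·27=52364; k=2: 14560+21114+28·20·27=50794; k=3: 21216+11934+28·17·27=46002; k=4: 33592+0+28·26·27=53248 → min 46002 | M₂..M₆: k=2: 0+8904+26·20·6=12024; k=3: 8840+6864+26·17·6=18356; k=4: 20332+4212+26·26·6=28600; k=5: 32708+0+26·27·6=36920 → min 12024.
Length 6: M₁..M₆: k=1: 0+12024+28·26·6=16392; k=2: 14560+8904+28·20·6=26824; k=3: 21216+6864+28·17·6=30936; k=4: 33592+4212+28·26·6=42172; k=5: 46002+0+28·27·6=50538 → min 16392.
Optimal order: (M₁·(M₂·(M₃·(M₄·(M₅·M₆))))) with cost 16392.

16392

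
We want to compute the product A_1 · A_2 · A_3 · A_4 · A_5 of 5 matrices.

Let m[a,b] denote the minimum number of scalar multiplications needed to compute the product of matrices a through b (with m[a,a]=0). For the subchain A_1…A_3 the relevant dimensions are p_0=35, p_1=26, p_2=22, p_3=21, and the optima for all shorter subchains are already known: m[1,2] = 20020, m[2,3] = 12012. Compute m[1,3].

31122

m[1,3] = min over k∈[1,2] of m[1,k]+m[k+1,3]+p_{0}·p_k·p_{3}.
k=1: 0 + 12012 + 35·26·21 = 31122; k=2: 20020 + 0 + 35·22·21 = 36190.
Minimum: 31122 at k=1.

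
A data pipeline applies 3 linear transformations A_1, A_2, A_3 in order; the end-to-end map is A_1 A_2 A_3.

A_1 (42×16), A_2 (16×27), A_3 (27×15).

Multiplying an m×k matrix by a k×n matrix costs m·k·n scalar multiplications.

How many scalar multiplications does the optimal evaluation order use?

Order (A_1 (A_2 A_3)): (A_2 A_3): 16×27 by 27×15 → 16×15, cost 16·27·15 = 6480; (A_1 (A_2 A_3)): 42×16 by 16×15 → 42×15, cost 42·16·15 = 10080; cumulative 16560. Total 16560.
Order ((A_1 A_2) A_3): (A_1 A_2): 42×16 by 16×27 → 42×27, cost 42·16·27 = 18144; ((A_1 A_2) A_3): 42×27 by 27×15 → 42×15, cost 42·27·15 = 17010; cumulative 35154. Total 35154.
Minimum: 16560.

16560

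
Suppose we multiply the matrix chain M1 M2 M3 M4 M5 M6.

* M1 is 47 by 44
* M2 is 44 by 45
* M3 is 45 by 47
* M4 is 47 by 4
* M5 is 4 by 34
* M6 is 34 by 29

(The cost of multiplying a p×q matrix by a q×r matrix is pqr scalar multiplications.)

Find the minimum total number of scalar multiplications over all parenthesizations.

Adjacent pairs: M1M2 = 47·44·45 = 93060; M2M3 = 44·45·47 = 93060; M3M4 = 45·47·4 = 8460; M4M5 = 47·4·34 = 6392; M5M6 = 4·34·29 = 3944.
Length 3: M1..M3: k=1: 0+93060+47·44·47=190256; k=2: 93060+0+47·45·47=192465 → min 190256 | M2..M4: k=2: 0+8460+44·45·4=16380; k=3: 93060+0+44·47·4=101332 → min 16380 | M3..M5: k=3: 0+6392+45·47·34=78302; k=4: 8460+0+45·4·34=14580 → min 14580 | M4..M6: k=4: 0+3944+47·4·29=9396; k=5: 6392+0+47·34·29=52734 → min 9396.
Length 4: M1..M4: k=1: 0+16380+47·44·4=24652; k=2: 93060+8460+47·45·4=109980; k=3: 190256+0+47·47·4=199092 → min 24652 | M2..M5: k=2: 0+14580+44·45·34=81900; k=3: 93060+6392+44·47·34=169764; k=4: 16380+0+44·4·34=22364 → min 22364 | M3..M6: k=3: 0+9396+45·47·29=70731; k=4: 8460+3944+45·4·29=17624; k=5: 14580+0+45·34·29=58950 → min 17624.
Length 5: M1..M5: k=1: 0+22364+47·44·34=92676; k=2: 93060+14580+47·45·34=179550; k=3: 190256+6392+47·47·34=271754; k=4: 24652+0+47·4·34=31044 → min 31044 | M2..M6: k=2: 0+17624+44·45·29=75044; k=3: 93060+9396+44·47·29=162428; k=4: 16380+3944+44·4·29=25428; k=5: 22364+0+44·34·29=65748 → min 25428.
Length 6: M1..M6: k=1: 0+25428+47·44·29=85400; k=2: 93060+17624+47·45·29=172019; k=3: 190256+9396+47·47·29=263713; k=4: 24652+3944+47·4·29=34048; k=5: 31044+0+47·34·29=77386 → min 34048.
Optimal order: ((M1 (M2 (M3 M4))) (M5 M6)) with cost 34048.

34048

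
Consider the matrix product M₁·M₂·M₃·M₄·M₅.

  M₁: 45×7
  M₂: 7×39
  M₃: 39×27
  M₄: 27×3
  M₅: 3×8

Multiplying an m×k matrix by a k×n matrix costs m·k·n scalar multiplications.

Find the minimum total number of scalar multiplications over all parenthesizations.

6003

Adjacent pairs: M₁M₂ = 45·7·39 = 12285; M₂M₃ = 7·39·27 = 7371; M₃M₄ = 39·27·3 = 3159; M₄M₅ = 27·3·8 = 648.
Length 3: M₁..M₃: k=1: 0+7371+45·7·27=15876; k=2: 12285+0+45·39·27=59670 → min 15876 | M₂..M₄: k=2: 0+3159+7·39·3=3978; k=3: 7371+0+7·27·3=7938 → min 3978 | M₃..M₅: k=3: 0+648+39·27·8=9072; k=4: 3159+0+39·3·8=4095 → min 4095.
Length 4: M₁..M₄: k=1: 0+3978+45·7·3=4923; k=2: 12285+3159+45·39·3=20709; k=3: 15876+0+45·27·3=19521 → min 4923 | M₂..M₅: k=2: 0+4095+7·39·8=6279; k=3: 7371+648+7·27·8=9531; k=4: 3978+0+7·3·8=4146 → min 4146.
Length 5: M₁..M₅: k=1: 0+4146+45·7·8=6666; k=2: 12285+4095+45·39·8=30420; k=3: 15876+648+45·27·8=26244; k=4: 4923+0+45·3·8=6003 → min 6003.
Optimal order: ((M₁·(M₂·(M₃·M₄)))·M₅) with cost 6003.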